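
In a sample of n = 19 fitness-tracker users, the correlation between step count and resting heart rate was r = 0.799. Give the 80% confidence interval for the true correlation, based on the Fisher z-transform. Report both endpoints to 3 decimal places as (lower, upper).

(0.650, 0.889)

Fisher z: z_r = atanh(r) = ½·ln((1+0.799)/(1−0.799)) = 1.095841
SE(z) = 1/√(n−3) = 1/√16 = 0.250000
80% ⇒ z* = 1.282; margin = 1.282·0.250000 = 0.320500
CI on z-scale: (0.775341, 1.416341)
Back-transform: tanh(0.775341) = 0.650024, tanh(1.416341) = 0.888833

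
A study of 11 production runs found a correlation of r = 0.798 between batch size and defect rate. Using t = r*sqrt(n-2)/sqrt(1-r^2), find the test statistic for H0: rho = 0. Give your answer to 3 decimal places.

3.972

1 − r² = 1 − 0.636804 = 0.363196;  √(1−r²) = 0.602657
√(n−2) = √9 = 3.000000
t = r·√(n−2)/√(1−r²) = 0.798 · 3.000000 / 0.602657 = 3.972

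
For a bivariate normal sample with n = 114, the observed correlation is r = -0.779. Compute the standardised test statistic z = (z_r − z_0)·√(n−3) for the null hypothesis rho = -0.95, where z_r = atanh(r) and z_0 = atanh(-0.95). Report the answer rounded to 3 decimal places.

8.312

z_r = atanh(-0.779) = -1.042822,  z_0 = atanh(-0.95) = -1.831781
SE = 1/√(n−3) = 1/√111 = 0.094916
z = (z_r − z_0)/SE = (-1.042822 − (-1.831781)) / 0.094916 = 0.788959 / 0.094916 = 8.312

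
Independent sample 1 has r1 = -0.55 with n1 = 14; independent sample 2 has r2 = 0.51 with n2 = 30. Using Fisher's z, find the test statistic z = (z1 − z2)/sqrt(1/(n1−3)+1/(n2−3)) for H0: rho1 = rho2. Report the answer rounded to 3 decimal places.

Fisher z-transforms: z1 = atanh(-0.55) = -0.618381, z2 = atanh(0.51) = 0.562730; difference d = -1.181111
Var(d) = 1/11 + 1/27 = 0.0909091 + 0.0370370 = 0.1279461
z = d/√Var(d) = -1.181111 / √0.1279461 = -1.181111 / 0.357696 = -3.302

-3.302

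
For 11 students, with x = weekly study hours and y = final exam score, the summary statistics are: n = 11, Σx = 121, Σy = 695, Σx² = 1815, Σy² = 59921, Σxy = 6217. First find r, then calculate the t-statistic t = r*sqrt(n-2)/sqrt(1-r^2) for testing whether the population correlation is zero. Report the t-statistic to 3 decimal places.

Numerator: nΣxy − (Σx)(Σy) = 11·6217 − (121)(695) = -15708
Denominator: √[(nΣx²−(Σx)²)(nΣy²−(Σy)²)]
  nΣx²−(Σx)² = 11·1815 − 14641 = 5324;  nΣy²−(Σy)² = 11·59921 − 483025 = 176106
  √(5324·176106) = √937588344 = 30620.0644
r = -15708 / 30620.0644 = -0.5130
t = r·√(n−2)/√(1−r²) = -0.5130·√9 / √(1−0.263169) = -1.539000 / 0.858389 = -1.793

-1.793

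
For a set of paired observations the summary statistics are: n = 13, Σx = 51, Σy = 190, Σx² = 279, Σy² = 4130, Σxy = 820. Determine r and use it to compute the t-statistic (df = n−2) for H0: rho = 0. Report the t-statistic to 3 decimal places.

Numerator: nΣxy − (Σx)(Σy) = 13·820 − (51)(190) = 970
Denominator: √[(nΣx²−(Σx)²)(nΣy²−(Σy)²)]
  nΣx²−(Σx)² = 13·279 − 2601 = 1026;  nΣy²−(Σy)² = 13·4130 − 36100 = 17590
  √(1026·17590) = √18047340 = 4248.2161
r = 970 / 4248.2161 = 0.2283
t = r·√(n−2)/√(1−r²) = 0.2283·√11 / √(1−0.052121) = 0.757185 / 0.973591 = 0.778

0.778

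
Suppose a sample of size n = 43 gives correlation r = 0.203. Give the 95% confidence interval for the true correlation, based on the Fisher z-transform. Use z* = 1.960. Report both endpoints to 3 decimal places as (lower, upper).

z_r = atanh(0.203) = 0.205860;  SE = 1/√(n−3) = 1/√40 = 0.158114
z-limits: 0.205860 ± 1.960·0.158114 = 0.205860 ± 0.309903 = [-0.104043, 0.515763]
ρ-limits: (tanh -0.104043, tanh 0.515763) = (-0.104, 0.474)

(-0.104, 0.474)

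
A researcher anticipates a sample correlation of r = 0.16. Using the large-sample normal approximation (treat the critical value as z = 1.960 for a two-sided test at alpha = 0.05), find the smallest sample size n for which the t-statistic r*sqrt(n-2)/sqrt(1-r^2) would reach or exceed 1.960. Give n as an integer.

r√(n−2)/√(1−r²) ≥ 1.960  ⇔  n−2 ≥ (1.960)²·(1−r²)/r²
(1−r²)/r² = (1−0.0256)/0.0256 = 38.0625
n ≥ 2 + 3.8416·38.0625 = 2 + 146.2209 = 148.2209
⌈148.2209⌉ = 149

149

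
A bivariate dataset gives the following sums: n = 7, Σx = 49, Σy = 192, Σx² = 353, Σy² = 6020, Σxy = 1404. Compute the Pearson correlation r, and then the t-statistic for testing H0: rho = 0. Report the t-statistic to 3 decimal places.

Numerator: nΣxy − (Σx)(Σy) = 7·1404 − (49)(192) = 420
Denominator: √[(nΣx²−(Σx)²)(nΣy²−(Σy)²)]
  nΣx²−(Σx)² = 7·353 − 2401 = 70;  nΣy²−(Σy)² = 7·6020 − 36864 = 5276
  √(70·5276) = √369320 = 607.7170
r = 420 / 607.7170 = 0.6911
t = r·√(n−2)/√(1−r²) = 0.6911·√5 / √(1−0.477619) = 1.545347 / 0.722759 = 2.138

2.138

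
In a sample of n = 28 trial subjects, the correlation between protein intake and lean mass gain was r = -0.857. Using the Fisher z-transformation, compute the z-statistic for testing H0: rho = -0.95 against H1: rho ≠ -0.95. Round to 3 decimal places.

z_r = atanh(-0.857) = -1.281936,  z_0 = atanh(-0.95) = -1.831781
SE = 1/√(n−3) = 1/√25 = 0.200000
z = (z_r − z_0)/SE = (-1.281936 − (-1.831781)) / 0.200000 = 0.549845 / 0.200000 = 2.749

2.749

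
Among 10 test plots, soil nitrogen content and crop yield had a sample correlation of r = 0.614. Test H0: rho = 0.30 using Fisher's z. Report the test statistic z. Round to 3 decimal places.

1.074

z_r = atanh(0.614) = 0.715317,  z_0 = atanh(0.30) = 0.309520
SE = 1/√(n−3) = 1/√7 = 0.377964
z = (z_r − z_0)/SE = (0.715317 − 0.309520) / 0.377964 = 0.405797 / 0.377964 = 1.074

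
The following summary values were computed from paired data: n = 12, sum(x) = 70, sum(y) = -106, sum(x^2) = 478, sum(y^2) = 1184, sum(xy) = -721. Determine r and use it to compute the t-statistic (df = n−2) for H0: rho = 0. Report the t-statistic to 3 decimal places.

Numerator: nΣxy − (Σx)(Σy) = 12·(-721) − (70)(-106) = -1232
Denominator: √[(nΣx²−(Σx)²)(nΣy²−(Σy)²)]
  nΣx²−(Σx)² = 12·478 − 4900 = 836;  nΣy²−(Σy)² = 12·1184 − 11236 = 2972
  √(836·2972) = √2484592 = 1576.2589
r = -1232 / 1576.2589 = -0.7816
t = r·√(n−2)/√(1−r²) = -0.7816·√10 / √(1−0.610899) = -2.471636 / 0.623780 = -3.962

-3.962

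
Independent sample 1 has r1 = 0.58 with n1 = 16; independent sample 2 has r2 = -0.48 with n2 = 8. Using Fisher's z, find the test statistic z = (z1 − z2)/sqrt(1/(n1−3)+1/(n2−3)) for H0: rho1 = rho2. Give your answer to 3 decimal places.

z1 = atanh(0.58) = 0.662463,  z2 = atanh(-0.48) = -0.522984
SE = √(1/(n1−3) + 1/(n2−3)) = √(1/13 + 1/5) = √(0.0769231 + 0.2000000) = √0.2769231 = 0.526235
z = (z1 − z2)/SE = (0.662463 − (-0.522984)) / 0.526235 = 1.185447 / 0.526235 = 2.253

2.253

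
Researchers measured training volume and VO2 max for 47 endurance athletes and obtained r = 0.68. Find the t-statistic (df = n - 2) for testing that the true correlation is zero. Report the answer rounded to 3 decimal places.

6.221

1 − r² = 1 − 0.4624 = 0.5376;  √(1−r²) = 0.733212
√(n−2) = √45 = 6.708204
t = r·√(n−2)/√(1−r²) = 0.68 · 6.708204 / 0.733212 = 6.221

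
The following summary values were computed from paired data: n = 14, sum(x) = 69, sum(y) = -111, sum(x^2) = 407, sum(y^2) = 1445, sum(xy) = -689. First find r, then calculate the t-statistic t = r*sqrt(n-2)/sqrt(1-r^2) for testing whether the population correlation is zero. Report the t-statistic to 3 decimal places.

-3.699

Numerator: nΣxy − (Σx)(Σy) = 14·(-689) − (69)(-111) = -1987
Denominator: √[(nΣx²−(Σx)²)(nΣy²−(Σy)²)]
  nΣx²−(Σx)² = 14·407 − 4761 = 937;  nΣy²−(Σy)² = 14·1445 − 12321 = 7909
  √(937·7909) = √7410733 = 2722.2662
r = -1987 / 2722.2662 = -0.7299
t = r·√(n−2)/√(1−r²) = -0.7299·√12 / √(1−0.532754) = -2.528448 / 0.683554 = -3.699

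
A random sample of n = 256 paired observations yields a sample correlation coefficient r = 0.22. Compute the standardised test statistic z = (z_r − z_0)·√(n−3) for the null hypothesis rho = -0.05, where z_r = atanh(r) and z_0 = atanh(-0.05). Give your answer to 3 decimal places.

4.353

z_r = atanh(0.22) = 0.223656,  z_0 = atanh(-0.05) = -0.050042
SE = 1/√(n−3) = 1/√253 = 0.062869
z = (z_r − z_0)/SE = (0.223656 − (-0.050042)) / 0.062869 = 0.273698 / 0.062869 = 4.353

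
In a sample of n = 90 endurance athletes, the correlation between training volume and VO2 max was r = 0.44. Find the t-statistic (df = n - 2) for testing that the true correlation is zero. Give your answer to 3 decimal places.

4.596

1 − r² = 1 − 0.1936 = 0.8064;  √(1−r²) = 0.897998
√(n−2) = √88 = 9.380832
t = r·√(n−2)/√(1−r²) = 0.44 · 9.380832 / 0.897998 = 4.596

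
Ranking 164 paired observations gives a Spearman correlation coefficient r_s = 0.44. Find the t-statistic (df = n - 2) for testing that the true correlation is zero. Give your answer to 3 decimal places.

6.236

t = r_s·√(n−2) / √(1−r_s²) with r_s = 0.44, n = 164
  = 0.44·√162 / √(1 − 0.1936)
  = 0.44·12.727922 / 0.897998
  = 5.600286 / 0.897998 = 6.236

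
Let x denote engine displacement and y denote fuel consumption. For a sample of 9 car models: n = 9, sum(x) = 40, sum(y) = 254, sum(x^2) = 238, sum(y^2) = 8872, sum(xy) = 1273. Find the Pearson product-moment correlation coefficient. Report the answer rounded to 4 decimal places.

0.4499

S_xy = nΣxy − ΣxΣy = 9·1273 − 40·254 = 11457 − 10160 = 1297
S_xx = nΣx² − (Σx)² = 9·238 − 40² = 2142 − 1600 = 542
S_yy = nΣy² − (Σy)² = 9·8872 − 254² = 79848 − 64516 = 15332
r = S_xy / √(S_xx·S_yy) = 1297 / √(542·15332) = 1297 / √8309944 = 1297 / 2882.6973 = 0.4499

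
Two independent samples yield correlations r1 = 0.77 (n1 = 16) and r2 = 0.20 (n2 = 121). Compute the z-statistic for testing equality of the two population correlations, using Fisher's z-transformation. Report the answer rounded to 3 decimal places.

z1 = atanh(0.77) = 1.020328,  z2 = atanh(0.20) = 0.202733
SE = √(1/(n1−3) + 1/(n2−3)) = √(1/13 + 1/118) = √(0.0769231 + 0.0084746) = √0.0853977 = 0.292229
z = (z1 − z2)/SE = (1.020328 − 0.202733) / 0.292229 = 0.817595 / 0.292229 = 2.798

2.798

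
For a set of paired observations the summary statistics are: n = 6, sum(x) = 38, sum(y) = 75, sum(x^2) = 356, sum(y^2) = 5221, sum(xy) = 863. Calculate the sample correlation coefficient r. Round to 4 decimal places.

0.5520

S_xy = nΣxy − ΣxΣy = 6·863 − 38·75 = 5178 − 2850 = 2328
S_xx = nΣx² − (Σx)² = 6·356 − 38² = 2136 − 1444 = 692
S_yy = nΣy² − (Σy)² = 6·5221 − 75² = 31326 − 5625 = 25701
r = S_xy / √(S_xx·S_yy) = 2328 / √(692·25701) = 2328 / √17785092 = 2328 / 4217.2375 = 0.5520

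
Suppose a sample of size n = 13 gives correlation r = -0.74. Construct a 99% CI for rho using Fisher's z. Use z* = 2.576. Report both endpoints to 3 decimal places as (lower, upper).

(-0.943, -0.135)

z_r = atanh(-0.74) = -0.950479;  SE = 1/√(n−3) = 1/√10 = 0.316228
z-limits: -0.950479 ± 2.576·0.316228 = -0.950479 ± 0.814603 = [-1.765082, -0.135876]
ρ-limits: (tanh -1.765082, tanh -0.135876) = (-0.943, -0.135)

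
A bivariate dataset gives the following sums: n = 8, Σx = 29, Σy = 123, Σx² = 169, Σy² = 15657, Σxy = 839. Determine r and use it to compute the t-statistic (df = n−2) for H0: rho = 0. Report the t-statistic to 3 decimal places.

1.131

Numerator: nΣxy − (Σx)(Σy) = 8·839 − (29)(123) = 3145
Denominator: √[(nΣx²−(Σx)²)(nΣy²−(Σy)²)]
  nΣx²−(Σx)² = 8·169 − 841 = 511;  nΣy²−(Σy)² = 8·15657 − 15129 = 110127
  √(511·110127) = √56274897 = 7501.6596
r = 3145 / 7501.6596 = 0.4192
t = r·√(n−2)/√(1−r²) = 0.4192·√6 / √(1−0.175729) = 1.026826 / 0.907894 = 1.131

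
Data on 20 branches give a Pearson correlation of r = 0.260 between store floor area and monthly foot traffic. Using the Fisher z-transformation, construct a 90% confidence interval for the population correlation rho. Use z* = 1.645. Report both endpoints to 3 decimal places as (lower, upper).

z_r = atanh(0.260) = 0.266108;  SE = 1/√(n−3) = 1/√17 = 0.242536
z-limits: 0.266108 ± 1.645·0.242536 = 0.266108 ± 0.398972 = [-0.132864, 0.665080]
ρ-limits: (tanh -0.132864, tanh 0.665080) = (-0.132, 0.582)

(-0.132, 0.582)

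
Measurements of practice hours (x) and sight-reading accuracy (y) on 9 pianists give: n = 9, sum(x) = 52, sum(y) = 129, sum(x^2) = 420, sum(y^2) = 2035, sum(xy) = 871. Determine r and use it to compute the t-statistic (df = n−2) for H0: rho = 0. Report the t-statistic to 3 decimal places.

Numerator: nΣxy − (Σx)(Σy) = 9·871 − (52)(129) = 1131
Denominator: √[(nΣx²−(Σx)²)(nΣy²−(Σy)²)]
  nΣx²−(Σx)² = 9·420 − 2704 = 1076;  nΣy²−(Σy)² = 9·2035 − 16641 = 1674
  √(1076·1674) = √1801224 = 1342.0969
r = 1131 / 1342.0969 = 0.8427
t = r·√(n−2)/√(1−r²) = 0.8427·√7 / √(1−0.710143) = 2.229575 / 0.538384 = 4.141

4.141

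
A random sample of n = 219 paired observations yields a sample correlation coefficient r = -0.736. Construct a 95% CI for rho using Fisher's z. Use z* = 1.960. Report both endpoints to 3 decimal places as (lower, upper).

Fisher z: z_r = atanh(r) = ½·ln((1+(-0.736))/(1−(-0.736))) = -0.941695
SE(z) = 1/√(n−3) = 1/√216 = 0.068041
95% ⇒ z* = 1.960; margin = 1.960·0.068041 = 0.133360
CI on z-scale: (-1.075055, -0.808335)
Back-transform: tanh(-1.075055) = -0.791358, tanh(-0.808335) = -0.668671

(-0.791, -0.669)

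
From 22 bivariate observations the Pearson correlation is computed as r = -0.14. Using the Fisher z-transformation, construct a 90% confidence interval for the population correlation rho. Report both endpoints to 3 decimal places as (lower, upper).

(-0.476, 0.232)

Fisher z: z_r = atanh(r) = ½·ln((1+(-0.14))/(1−(-0.14))) = -0.140926
SE(z) = 1/√(n−3) = 1/√19 = 0.229416
90% ⇒ z* = 1.645; margin = 1.645·0.229416 = 0.377389
CI on z-scale: (-0.518315, 0.236463)
Back-transform: tanh(-0.518315) = -0.476398, tanh(0.236463) = 0.232152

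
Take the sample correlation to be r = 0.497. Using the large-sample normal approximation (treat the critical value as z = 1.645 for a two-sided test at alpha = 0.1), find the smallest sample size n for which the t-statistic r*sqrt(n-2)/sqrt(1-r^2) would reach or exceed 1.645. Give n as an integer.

11

r√(n−2)/√(1−r²) ≥ 1.645  ⇔  n−2 ≥ (1.645)²·(1−r²)/r²
(1−r²)/r² = (1−0.247009)/0.247009 = 3.0484
n ≥ 2 + 2.706025·3.0484 = 2 + 8.2490 = 10.2490
⌈10.2490⌉ = 11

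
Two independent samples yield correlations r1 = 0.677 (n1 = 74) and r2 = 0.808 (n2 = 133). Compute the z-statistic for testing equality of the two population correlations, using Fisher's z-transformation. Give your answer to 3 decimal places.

Fisher z-transforms: z1 = atanh(0.677) = 0.823555, z2 = atanh(0.808) = 1.121241; difference d = -0.297686
Var(d) = 1/71 + 1/130 = 0.0140845 + 0.0076923 = 0.0217768
z = d/√Var(d) = -0.297686 / √0.0217768 = -0.297686 / 0.147570 = -2.017

-2.017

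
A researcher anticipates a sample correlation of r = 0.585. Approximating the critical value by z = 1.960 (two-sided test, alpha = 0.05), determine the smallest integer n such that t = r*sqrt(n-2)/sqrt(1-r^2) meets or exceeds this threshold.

10

r√(n−2)/√(1−r²) ≥ 1.960  ⇔  n−2 ≥ (1.960)²·(1−r²)/r²
(1−r²)/r² = (1−0.342225)/0.342225 = 1.9221
n ≥ 2 + 3.8416·1.9221 = 2 + 7.3839 = 9.3839
⌈9.3839⌉ = 10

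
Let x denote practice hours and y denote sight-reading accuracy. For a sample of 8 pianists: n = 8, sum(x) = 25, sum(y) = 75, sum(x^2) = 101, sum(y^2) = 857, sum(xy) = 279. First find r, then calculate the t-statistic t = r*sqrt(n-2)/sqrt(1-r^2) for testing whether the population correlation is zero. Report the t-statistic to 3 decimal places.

Numerator: nΣxy − (Σx)(Σy) = 8·279 − (25)(75) = 357
Denominator: √[(nΣx²−(Σx)²)(nΣy²−(Σy)²)]
  nΣx²−(Σx)² = 8·101 − 625 = 183;  nΣy²−(Σy)² = 8·857 − 5625 = 1231
  √(183·1231) = √225273 = 474.6293
r = 357 / 474.6293 = 0.7522
t = r·√(n−2)/√(1−r²) = 0.7522·√6 / √(1−0.565805) = 1.842506 / 0.658935 = 2.796

2.796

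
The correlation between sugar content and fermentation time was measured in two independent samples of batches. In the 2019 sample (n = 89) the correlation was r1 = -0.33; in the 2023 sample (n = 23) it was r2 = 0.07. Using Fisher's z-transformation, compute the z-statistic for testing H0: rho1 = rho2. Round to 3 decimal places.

-1.663

z1 = atanh(-0.33) = -0.342828,  z2 = atanh(0.07) = 0.070115
SE = √(1/(n1−3) + 1/(n2−3)) = √(1/86 + 1/20) = √(0.0116279 + 0.0500000) = √0.0616279 = 0.248250
z = (z1 − z2)/SE = (-0.342828 − 0.070115) / 0.248250 = -0.412943 / 0.248250 = -1.663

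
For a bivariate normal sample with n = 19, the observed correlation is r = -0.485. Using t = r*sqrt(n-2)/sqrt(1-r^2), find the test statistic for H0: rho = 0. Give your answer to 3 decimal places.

-2.287

t = r·√(n−2) / √(1−r²) with r = -0.485, n = 19
  = -0.485·√17 / √(1 − 0.235225)
  = -0.485·4.123106 / 0.874514
  = -1.999706 / 0.874514 = -2.287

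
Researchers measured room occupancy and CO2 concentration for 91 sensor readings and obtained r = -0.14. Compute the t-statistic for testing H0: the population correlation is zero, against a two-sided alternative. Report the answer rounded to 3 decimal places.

t = r·√(n−2) / √(1−r²) with r = -0.14, n = 91
  = -0.14·√89 / √(1 − 0.0196)
  = -0.14·9.433981 / 0.990152
  = -1.320757 / 0.990152 = -1.334

-1.334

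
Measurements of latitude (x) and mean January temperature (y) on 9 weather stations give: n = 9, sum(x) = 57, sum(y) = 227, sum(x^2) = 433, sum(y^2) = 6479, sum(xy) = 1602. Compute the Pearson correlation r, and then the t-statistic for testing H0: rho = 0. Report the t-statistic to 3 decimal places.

2.634

Numerator: nΣxy − (Σx)(Σy) = 9·1602 − (57)(227) = 1479
Denominator: √[(nΣx²−(Σx)²)(nΣy²−(Σy)²)]
  nΣx²−(Σx)² = 9·433 − 3249 = 648;  nΣy²−(Σy)² = 9·6479 − 51529 = 6782
  √(648·6782) = √4394736 = 2096.3626
r = 1479 / 2096.3626 = 0.7055
t = r·√(n−2)/√(1−r²) = 0.7055·√7 / √(1−0.497730) = 1.866578 / 0.708710 = 2.634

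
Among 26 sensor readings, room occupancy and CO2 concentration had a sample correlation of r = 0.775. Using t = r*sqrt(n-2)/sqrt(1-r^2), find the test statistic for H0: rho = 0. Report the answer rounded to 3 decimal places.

t = r·√(n−2) / √(1−r²) with r = 0.775, n = 26
  = 0.775·√24 / √(1 − 0.600625)
  = 0.775·4.898979 / 0.631961
  = 3.796709 / 0.631961 = 6.008

6.008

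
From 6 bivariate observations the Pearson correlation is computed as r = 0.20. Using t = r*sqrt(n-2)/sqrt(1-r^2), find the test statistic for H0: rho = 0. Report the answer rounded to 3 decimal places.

1 − r² = 1 − 0.0400 = 0.9600;  √(1−r²) = 0.979796
√(n−2) = √4 = 2.000000
t = r·√(n−2)/√(1−r²) = 0.20 · 2.000000 / 0.979796 = 0.408

0.408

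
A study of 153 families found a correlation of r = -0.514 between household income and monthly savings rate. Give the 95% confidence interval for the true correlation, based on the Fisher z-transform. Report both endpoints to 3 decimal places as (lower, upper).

z_r = atanh(-0.514) = -0.568151;  SE = 1/√(n−3) = 1/√150 = 0.081650
z-limits: -0.568151 ± 1.960·0.081650 = -0.568151 ± 0.160034 = [-0.728185, -0.408117]
ρ-limits: (tanh -0.728185, tanh -0.408117) = (-0.622, -0.387)

(-0.622, -0.387)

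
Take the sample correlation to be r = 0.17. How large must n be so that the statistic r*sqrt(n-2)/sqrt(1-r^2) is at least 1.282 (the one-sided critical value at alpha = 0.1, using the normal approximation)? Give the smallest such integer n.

58

r√(n−2)/√(1−r²) ≥ 1.282  ⇔  n−2 ≥ (1.282)²·(1−r²)/r²
(1−r²)/r² = (1−0.0289)/0.0289 = 33.6021
n ≥ 2 + 1.643524·33.6021 = 2 + 55.2259 = 57.2259
⌈57.2259⌉ = 58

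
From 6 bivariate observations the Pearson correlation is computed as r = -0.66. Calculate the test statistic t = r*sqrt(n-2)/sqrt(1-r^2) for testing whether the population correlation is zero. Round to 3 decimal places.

t = r·√(n−2) / √(1−r²) with r = -0.66, n = 6
  = -0.66·√4 / √(1 − 0.4356)
  = -0.66·2.000000 / 0.751266
  = -1.320000 / 0.751266 = -1.757

-1.757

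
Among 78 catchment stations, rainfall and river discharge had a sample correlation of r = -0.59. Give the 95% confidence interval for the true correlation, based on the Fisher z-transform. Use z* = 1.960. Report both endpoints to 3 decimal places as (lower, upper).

Fisher z: z_r = atanh(r) = ½·ln((1+(-0.59))/(1−(-0.59))) = -0.677666
SE(z) = 1/√(n−3) = 1/√75 = 0.115470
95% ⇒ z* = 1.960; margin = 1.960·0.115470 = 0.226321
CI on z-scale: (-0.903987, -0.451345)
Back-transform: tanh(-0.903987) = -0.718234, tanh(-0.451345) = -0.423004

(-0.718, -0.423)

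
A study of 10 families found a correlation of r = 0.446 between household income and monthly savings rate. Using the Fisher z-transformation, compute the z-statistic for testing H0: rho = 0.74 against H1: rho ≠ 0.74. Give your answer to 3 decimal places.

Fisher z: atanh(0.446) = 0.479696, atanh(0.74) = 0.950479
z = (z_r − z_0)·√(n−3) = (0.479696 − 0.950479)·√7 = -0.470783 · 2.645751 = -1.246

-1.246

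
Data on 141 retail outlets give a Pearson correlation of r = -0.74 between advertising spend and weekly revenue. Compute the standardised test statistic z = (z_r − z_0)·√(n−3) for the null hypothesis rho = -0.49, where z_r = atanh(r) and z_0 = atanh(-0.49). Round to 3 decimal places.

-4.868

z_r = atanh(-0.74) = -0.950479,  z_0 = atanh(-0.49) = -0.536060
SE = 1/√(n−3) = 1/√138 = 0.085126
z = (z_r − z_0)/SE = (-0.950479 − (-0.536060)) / 0.085126 = -0.414419 / 0.085126 = -4.868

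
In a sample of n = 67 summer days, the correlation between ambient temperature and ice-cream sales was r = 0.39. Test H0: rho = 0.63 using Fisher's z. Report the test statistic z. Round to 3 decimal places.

Fisher z: atanh(0.39) = 0.411800, atanh(0.63) = 0.741416
z = (z_r − z_0)·√(n−3) = (0.411800 − 0.741416)·√64 = -0.329616 · 8.000000 = -2.637

-2.637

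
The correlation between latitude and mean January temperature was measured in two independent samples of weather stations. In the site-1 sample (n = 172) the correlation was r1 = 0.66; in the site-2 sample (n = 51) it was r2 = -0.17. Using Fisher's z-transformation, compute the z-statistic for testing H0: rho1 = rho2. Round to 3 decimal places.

5.897

z1 = atanh(0.66) = 0.792814,  z2 = atanh(-0.17) = -0.171667
SE = √(1/(n1−3) + 1/(n2−3)) = √(1/169 + 1/48) = √(0.0059172 + 0.0208333) = √0.0267505 = 0.163556
z = (z1 − z2)/SE = (0.792814 − (-0.171667)) / 0.163556 = 0.964481 / 0.163556 = 5.897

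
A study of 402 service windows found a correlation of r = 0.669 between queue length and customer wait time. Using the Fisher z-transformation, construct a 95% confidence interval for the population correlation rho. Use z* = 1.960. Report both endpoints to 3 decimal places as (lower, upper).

z_r = atanh(0.669) = 0.808931;  SE = 1/√(n−3) = 1/√399 = 0.050063
z-limits: 0.808931 ± 1.960·0.050063 = 0.808931 ± 0.098123 = [0.710808, 0.907054]
ρ-limits: (tanh 0.710808, tanh 0.907054) = (0.611, 0.720)

(0.611, 0.720)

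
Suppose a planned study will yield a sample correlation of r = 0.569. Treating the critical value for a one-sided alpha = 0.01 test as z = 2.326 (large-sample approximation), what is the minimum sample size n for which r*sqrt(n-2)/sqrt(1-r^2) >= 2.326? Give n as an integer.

14

r√(n−2)/√(1−r²) ≥ 2.326  ⇔  n−2 ≥ (2.326)²·(1−r²)/r²
(1−r²)/r² = (1−0.323761)/0.323761 = 2.0887
n ≥ 2 + 5.410276·2.0887 = 2 + 11.3004 = 13.3004
⌈13.3004⌉ = 14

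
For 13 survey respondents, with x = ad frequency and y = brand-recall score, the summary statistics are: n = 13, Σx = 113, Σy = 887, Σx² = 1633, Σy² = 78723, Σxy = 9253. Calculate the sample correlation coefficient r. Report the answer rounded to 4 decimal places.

Numerator: nΣxy − (Σx)(Σy) = 13·9253 − (113)(887) = 20058
Denominator: √[(nΣx²−(Σx)²)(nΣy²−(Σy)²)]
  nΣx²−(Σx)² = 13·1633 − 12769 = 8460;  nΣy²−(Σy)² = 13·78723 − 786769 = 236630
  √(8460·236630) = √2001889800 = 44742.4832
r = 20058 / 44742.4832 = 0.4483

0.4483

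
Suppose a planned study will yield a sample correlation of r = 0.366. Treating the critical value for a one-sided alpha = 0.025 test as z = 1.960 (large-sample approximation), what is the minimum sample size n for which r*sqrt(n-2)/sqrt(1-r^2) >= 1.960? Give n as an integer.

27

Need r·√(n−2)/√(1−r²) ≥ 1.960
√(n−2) ≥ 1.960·√(1−0.133956) / 0.366 = 1.960·0.930615 / 0.366 = 4.9836
n−2 ≥ 24.8363  ⇒  n ≥ 26.8363
Smallest integer n = 27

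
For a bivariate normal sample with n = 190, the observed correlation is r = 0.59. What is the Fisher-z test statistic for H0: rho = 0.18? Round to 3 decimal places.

6.778

z_r = atanh(0.59) = 0.677666,  z_0 = atanh(0.18) = 0.181983
SE = 1/√(n−3) = 1/√187 = 0.073127
z = (z_r − z_0)/SE = (0.677666 − 0.181983) / 0.073127 = 0.495683 / 0.073127 = 6.778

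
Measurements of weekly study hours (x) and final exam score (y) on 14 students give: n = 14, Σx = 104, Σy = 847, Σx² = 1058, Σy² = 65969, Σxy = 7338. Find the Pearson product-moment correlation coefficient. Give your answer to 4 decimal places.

0.5102

S_xy = nΣxy − ΣxΣy = 14·7338 − 104·847 = 102732 − 88088 = 14644
S_xx = nΣx² − (Σx)² = 14·1058 − 104² = 14812 − 10816 = 3996
S_yy = nΣy² − (Σy)² = 14·65969 − 847² = 923566 − 717409 = 206157
r = S_xy / √(S_xx·S_yy) = 14644 / √(3996·206157) = 14644 / √823803372 = 14644 / 28701.9751 = 0.5102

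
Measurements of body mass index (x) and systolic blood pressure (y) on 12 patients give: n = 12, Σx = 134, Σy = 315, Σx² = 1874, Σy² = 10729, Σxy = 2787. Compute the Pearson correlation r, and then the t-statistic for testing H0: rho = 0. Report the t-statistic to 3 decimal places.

Numerator: nΣxy − (Σx)(Σy) = 12·2787 − (134)(315) = -8766
Denominator: √[(nΣx²−(Σx)²)(nΣy²−(Σy)²)]
  nΣx²−(Σx)² = 12·1874 − 17956 = 4532;  nΣy²−(Σy)² = 12·10729 − 99225 = 29523
  √(4532·29523) = √133798236 = 11567.1187
r = -8766 / 11567.1187 = -0.7578
t = r·√(n−2)/√(1−r²) = -0.7578·√10 / √(1−0.574261) = -2.396374 / 0.652487 = -3.673

-3.673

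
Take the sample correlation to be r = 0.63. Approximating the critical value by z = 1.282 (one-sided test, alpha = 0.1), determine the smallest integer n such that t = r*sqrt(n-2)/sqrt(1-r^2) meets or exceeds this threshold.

5

r√(n−2)/√(1−r²) ≥ 1.282  ⇔  n−2 ≥ (1.282)²·(1−r²)/r²
(1−r²)/r² = (1−0.3969)/0.3969 = 1.5195
n ≥ 2 + 1.643524·1.5195 = 2 + 2.4973 = 4.4973
⌈4.4973⌉ = 5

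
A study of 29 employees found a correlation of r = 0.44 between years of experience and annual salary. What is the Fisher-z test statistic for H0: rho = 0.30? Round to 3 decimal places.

0.830

z_r = atanh(0.44) = 0.472231,  z_0 = atanh(0.30) = 0.309520
SE = 1/√(n−3) = 1/√26 = 0.196116
z = (z_r − z_0)/SE = (0.472231 − 0.309520) / 0.196116 = 0.162711 / 0.196116 = 0.830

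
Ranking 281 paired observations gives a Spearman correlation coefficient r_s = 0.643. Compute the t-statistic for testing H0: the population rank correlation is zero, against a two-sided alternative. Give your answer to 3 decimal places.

1 − r_s² = 1 − 0.413449 = 0.586551;  √(1−r_s²) = 0.765866
√(n−2) = √279 = 16.703293
t = r_s·√(n−2)/√(1−r_s²) = 0.643 · 16.703293 / 0.765866 = 14.024

14.024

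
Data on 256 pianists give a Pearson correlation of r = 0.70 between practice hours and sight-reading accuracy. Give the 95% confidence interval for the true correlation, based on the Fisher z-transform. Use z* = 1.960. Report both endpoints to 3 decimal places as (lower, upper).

(0.632, 0.758)

Fisher z: z_r = atanh(r) = ½·ln((1+0.70)/(1−0.70)) = 0.867301
SE(z) = 1/√(n−3) = 1/√253 = 0.062869
95% ⇒ z* = 1.960; margin = 1.960·0.062869 = 0.123223
CI on z-scale: (0.744078, 0.990524)
Back-transform: tanh(0.744078) = 0.631603, tanh(0.990524) = 0.757586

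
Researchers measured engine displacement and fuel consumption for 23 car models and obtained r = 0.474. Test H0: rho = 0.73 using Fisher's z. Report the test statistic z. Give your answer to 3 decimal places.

Fisher z: atanh(0.474) = 0.515217, atanh(0.73) = 0.928727
z = (z_r − z_0)·√(n−3) = (0.515217 − 0.928727)·√20 = -0.413510 · 4.472136 = -1.849

-1.849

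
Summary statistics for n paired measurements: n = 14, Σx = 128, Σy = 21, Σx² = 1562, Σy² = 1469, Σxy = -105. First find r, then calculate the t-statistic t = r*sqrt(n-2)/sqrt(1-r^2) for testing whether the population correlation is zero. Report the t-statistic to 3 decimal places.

S_xy = nΣxy − ΣxΣy = 14·(-105) − 128·21 = -1470 − 2688 = -4158
S_xx = nΣx² − (Σx)² = 14·1562 − 128² = 21868 − 16384 = 5484
S_yy = nΣy² − (Σy)² = 14·1469 − 21² = 20566 − 441 = 20125
r = S_xy / √(S_xx·S_yy) = -4158 / √(5484·20125) = -4158 / √110365500 = -4158 / 10505.4986 = -0.3958
t = r·√(n−2)/√(1−r²) = -0.3958·√12 / √(1−0.156658) = -1.371091 / 0.918337 = -1.493

-1.493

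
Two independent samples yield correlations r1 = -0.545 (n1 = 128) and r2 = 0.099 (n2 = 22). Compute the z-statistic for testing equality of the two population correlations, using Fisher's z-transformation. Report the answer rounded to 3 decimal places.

-2.886

Fisher z-transforms: z1 = atanh(-0.545) = -0.611241, z2 = atanh(0.099) = 0.099325; difference d = -0.710566
Var(d) = 1/125 + 1/19 = 0.0080000 + 0.0526316 = 0.0606316
z = d/√Var(d) = -0.710566 / √0.0606316 = -0.710566 / 0.246235 = -2.886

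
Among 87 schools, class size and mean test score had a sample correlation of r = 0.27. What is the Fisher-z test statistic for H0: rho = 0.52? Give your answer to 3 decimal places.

-2.745

z_r = atanh(0.27) = 0.276864,  z_0 = atanh(0.52) = 0.576340
SE = 1/√(n−3) = 1/√84 = 0.109109
z = (z_r − z_0)/SE = (0.276864 − 0.576340) / 0.109109 = -0.299476 / 0.109109 = -2.745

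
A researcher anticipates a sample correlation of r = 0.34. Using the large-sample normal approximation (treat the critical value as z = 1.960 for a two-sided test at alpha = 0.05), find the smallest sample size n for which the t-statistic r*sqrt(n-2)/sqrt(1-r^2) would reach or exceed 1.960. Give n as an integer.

Need r·√(n−2)/√(1−r²) ≥ 1.960
√(n−2) ≥ 1.960·√(1−0.1156) / 0.34 = 1.960·0.940425 / 0.34 = 5.4213
n−2 ≥ 29.3905  ⇒  n ≥ 31.3905
Smallest integer n = 32

32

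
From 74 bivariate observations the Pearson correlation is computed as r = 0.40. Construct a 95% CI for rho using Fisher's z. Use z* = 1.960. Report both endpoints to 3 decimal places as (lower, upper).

z_r = atanh(0.40) = 0.423649;  SE = 1/√(n−3) = 1/√71 = 0.118678
z-limits: 0.423649 ± 1.960·0.118678 = 0.423649 ± 0.232609 = [0.191040, 0.656258]
ρ-limits: (tanh 0.191040, tanh 0.656258) = (0.189, 0.576)

(0.189, 0.576)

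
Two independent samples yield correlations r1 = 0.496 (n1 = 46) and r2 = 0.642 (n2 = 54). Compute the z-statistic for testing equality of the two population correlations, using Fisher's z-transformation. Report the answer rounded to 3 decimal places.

Fisher z-transforms: z1 = atanh(0.496) = 0.543987, z2 = atanh(0.642) = 0.761569; difference d = -0.217582
Var(d) = 1/43 + 1/51 = 0.0232558 + 0.0196078 = 0.0428636
z = d/√Var(d) = -0.217582 / √0.0428636 = -0.217582 / 0.207035 = -1.051

-1.051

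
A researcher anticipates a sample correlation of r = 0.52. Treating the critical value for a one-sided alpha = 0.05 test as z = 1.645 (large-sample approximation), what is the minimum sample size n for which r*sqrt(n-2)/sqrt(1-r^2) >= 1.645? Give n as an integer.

10

Need r·√(n−2)/√(1−r²) ≥ 1.645
√(n−2) ≥ 1.645·√(1−0.2704) / 0.52 = 1.645·0.854166 / 0.52 = 2.7021
n−2 ≥ 7.3013  ⇒  n ≥ 9.3013
Smallest integer n = 10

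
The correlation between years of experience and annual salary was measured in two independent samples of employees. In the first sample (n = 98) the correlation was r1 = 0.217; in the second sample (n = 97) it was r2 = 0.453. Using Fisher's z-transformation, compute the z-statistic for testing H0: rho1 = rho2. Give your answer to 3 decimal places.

z1 = atanh(0.217) = 0.220506,  z2 = atanh(0.453) = 0.488468
SE = √(1/(n1−3) + 1/(n2−3)) = √(1/95 + 1/94) = √(0.0105263 + 0.0106383) = √0.0211646 = 0.145481
z = (z1 − z2)/SE = (0.220506 − 0.488468) / 0.145481 = -0.267962 / 0.145481 = -1.842

-1.842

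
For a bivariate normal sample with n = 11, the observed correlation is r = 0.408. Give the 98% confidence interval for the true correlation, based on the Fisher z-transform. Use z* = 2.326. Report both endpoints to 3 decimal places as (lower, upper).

(-0.371, 0.850)

Fisher z: z_r = atanh(r) = ½·ln((1+0.408)/(1−0.408)) = 0.433209
SE(z) = 1/√(n−3) = 1/√8 = 0.353553
98% ⇒ z* = 2.326; margin = 2.326·0.353553 = 0.822364
CI on z-scale: (-0.389155, 1.255573)
Back-transform: tanh(-0.389155) = -0.370632, tanh(1.255573) = 0.849839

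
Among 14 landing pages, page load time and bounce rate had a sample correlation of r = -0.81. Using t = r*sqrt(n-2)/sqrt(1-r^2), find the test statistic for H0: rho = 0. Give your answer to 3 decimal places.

-4.785

t = r·√(n−2) / √(1−r²) with r = -0.81, n = 14
  = -0.81·√12 / √(1 − 0.6561)
  = -0.81·3.464102 / 0.586430
  = -2.805923 / 0.586430 = -4.785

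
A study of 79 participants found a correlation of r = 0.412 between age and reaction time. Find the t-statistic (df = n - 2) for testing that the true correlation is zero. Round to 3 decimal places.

1 − r² = 1 − 0.169744 = 0.830256;  √(1−r²) = 0.911184
√(n−2) = √77 = 8.774964
t = r·√(n−2)/√(1−r²) = 0.412 · 8.774964 / 0.911184 = 3.968

3.968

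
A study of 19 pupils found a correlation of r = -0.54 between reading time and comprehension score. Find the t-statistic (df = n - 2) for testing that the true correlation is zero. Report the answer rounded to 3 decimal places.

-2.645

t = r·√(n−2) / √(1−r²) with r = -0.54, n = 19
  = -0.54·√17 / √(1 − 0.2916)
  = -0.54·4.123106 / 0.841665
  = -2.226477 / 0.841665 = -2.645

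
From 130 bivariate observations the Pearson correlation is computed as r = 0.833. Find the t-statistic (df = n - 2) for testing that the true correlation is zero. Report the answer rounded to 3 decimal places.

17.034

t = r·√(n−2) / √(1−r²) with r = 0.833, n = 130
  = 0.833·√128 / √(1 − 0.693889)
  = 0.833·11.313708 / 0.553273
  = 9.424319 / 0.553273 = 17.034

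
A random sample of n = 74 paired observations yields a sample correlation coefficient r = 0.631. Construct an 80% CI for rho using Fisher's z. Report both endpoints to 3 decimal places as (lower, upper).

z_r = atanh(0.631) = 0.743076;  SE = 1/√(n−3) = 1/√71 = 0.118678
z-limits: 0.743076 ± 1.282·0.118678 = 0.743076 ± 0.152145 = [0.590931, 0.895221]
ρ-limits: (tanh 0.590931, tanh 0.895221) = (0.531, 0.714)

(0.531, 0.714)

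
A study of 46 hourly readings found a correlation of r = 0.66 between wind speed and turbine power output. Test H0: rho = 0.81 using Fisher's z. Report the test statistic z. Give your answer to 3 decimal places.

z_r = atanh(0.66) = 0.792814,  z_0 = atanh(0.81) = 1.127029
SE = 1/√(n−3) = 1/√43 = 0.152499
z = (z_r − z_0)/SE = (0.792814 − 1.127029) / 0.152499 = -0.334215 / 0.152499 = -2.192

-2.192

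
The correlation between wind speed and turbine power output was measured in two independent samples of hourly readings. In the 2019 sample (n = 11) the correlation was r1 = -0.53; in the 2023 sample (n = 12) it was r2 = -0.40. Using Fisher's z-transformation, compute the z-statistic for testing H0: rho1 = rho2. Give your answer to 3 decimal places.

Fisher z-transforms: z1 = atanh(-0.53) = -0.590145, z2 = atanh(-0.40) = -0.423649; difference d = -0.166496
Var(d) = 1/8 + 1/9 = 0.1250000 + 0.1111111 = 0.2361111
z = d/√Var(d) = -0.166496 / √0.2361111 = -0.166496 / 0.485913 = -0.343

-0.343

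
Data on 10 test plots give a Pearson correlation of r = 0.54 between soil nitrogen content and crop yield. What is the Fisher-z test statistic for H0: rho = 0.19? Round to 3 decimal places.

1.090

z_r = atanh(0.54) = 0.604156,  z_0 = atanh(0.19) = 0.192337
SE = 1/√(n−3) = 1/√7 = 0.377964
z = (z_r − z_0)/SE = (0.604156 − 0.192337) / 0.377964 = 0.411819 / 0.377964 = 1.090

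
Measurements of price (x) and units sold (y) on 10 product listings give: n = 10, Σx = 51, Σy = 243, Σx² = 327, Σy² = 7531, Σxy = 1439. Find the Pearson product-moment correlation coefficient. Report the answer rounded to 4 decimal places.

S_xy = nΣxy − ΣxΣy = 10·1439 − 51·243 = 14390 − 12393 = 1997
S_xx = nΣx² − (Σx)² = 10·327 − 51² = 3270 − 2601 = 669
S_yy = nΣy² − (Σy)² = 10·7531 − 243² = 75310 − 59049 = 16261
r = S_xy / √(S_xx·S_yy) = 1997 / √(669·16261) = 1997 / √10878609 = 1997 / 3298.2736 = 0.6055

0.6055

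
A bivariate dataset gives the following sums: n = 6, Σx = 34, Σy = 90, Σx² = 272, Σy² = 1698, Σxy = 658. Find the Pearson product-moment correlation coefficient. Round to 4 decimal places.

0.8907

S_xy = nΣxy − ΣxΣy = 6·658 − 34·90 = 3948 − 3060 = 888
S_xx = nΣx² − (Σx)² = 6·272 − 34² = 1632 − 1156 = 476
S_yy = nΣy² − (Σy)² = 6·1698 − 90² = 10188 − 8100 = 2088
r = S_xy / √(S_xx·S_yy) = 888 / √(476·2088) = 888 / √993888 = 888 / 996.9393 = 0.8907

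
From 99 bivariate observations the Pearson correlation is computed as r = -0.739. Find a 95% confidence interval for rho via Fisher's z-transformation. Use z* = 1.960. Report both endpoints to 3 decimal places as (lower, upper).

(-0.817, -0.634)

z_r = atanh(-0.739) = -0.948273;  SE = 1/√(n−3) = 1/√96 = 0.102062
z-limits: -0.948273 ± 1.960·0.102062 = -0.948273 ± 0.200042 = [-1.148315, -0.748231]
ρ-limits: (tanh -1.148315, tanh -0.748231) = (-0.817, -0.634)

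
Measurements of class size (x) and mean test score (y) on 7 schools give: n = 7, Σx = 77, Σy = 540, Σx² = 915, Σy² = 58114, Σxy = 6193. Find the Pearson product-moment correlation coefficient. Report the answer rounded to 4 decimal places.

0.2392

Numerator: nΣxy − (Σx)(Σy) = 7·6193 − (77)(540) = 1771
Denominator: √[(nΣx²−(Σx)²)(nΣy²−(Σy)²)]
  nΣx²−(Σx)² = 7·915 − 5929 = 476;  nΣy²−(Σy)² = 7·58114 − 291600 = 115198
  √(476·115198) = √54834248 = 7405.0151
r = 1771 / 7405.0151 = 0.2392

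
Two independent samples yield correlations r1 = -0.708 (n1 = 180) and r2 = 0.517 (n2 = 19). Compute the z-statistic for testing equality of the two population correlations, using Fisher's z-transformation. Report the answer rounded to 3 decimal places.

z1 = atanh(-0.708) = -0.883162,  z2 = atanh(0.517) = 0.572237
SE = √(1/(n1−3) + 1/(n2−3)) = √(1/177 + 1/16) = √(0.0056497 + 0.0625000) = √0.0681497 = 0.261055
z = (z1 − z2)/SE = (-0.883162 − 0.572237) / 0.261055 = -1.455399 / 0.261055 = -5.575

-5.575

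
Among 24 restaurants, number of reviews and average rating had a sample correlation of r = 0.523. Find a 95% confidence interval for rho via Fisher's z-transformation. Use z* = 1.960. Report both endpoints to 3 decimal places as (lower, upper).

(0.152, 0.765)

z_r = atanh(0.523) = 0.580460;  SE = 1/√(n−3) = 1/√21 = 0.218218
z-limits: 0.580460 ± 1.960·0.218218 = 0.580460 ± 0.427707 = [0.152753, 1.008167]
ρ-limits: (tanh 0.152753, tanh 1.008167) = (0.152, 0.765)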